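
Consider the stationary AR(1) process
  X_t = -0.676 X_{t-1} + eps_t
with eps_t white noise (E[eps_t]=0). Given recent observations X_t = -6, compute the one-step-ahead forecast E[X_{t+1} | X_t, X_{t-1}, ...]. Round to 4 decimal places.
E[X_{t+1} \mid \mathcal F_t] = 4.0560

For an AR(p) model X_t = c + sum_i phi_i X_{t-i} + eps_t, the
one-step-ahead conditional mean is
  E[X_{t+1} | X_t, ...] = c + sum_i phi_i X_{t+1-i}.
Substitute known values:
  E[X_{t+1} | ...] = (-0.676) * (-6)
                   = 4.0560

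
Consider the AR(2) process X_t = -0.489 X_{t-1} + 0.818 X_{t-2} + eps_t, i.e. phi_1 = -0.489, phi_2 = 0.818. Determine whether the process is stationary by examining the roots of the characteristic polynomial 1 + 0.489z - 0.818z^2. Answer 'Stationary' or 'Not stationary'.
\text{Not stationary}

The AR(p) characteristic polynomial is P(z) = 1 + 0.489z - 0.818z^2.
Stationarity requires all roots to lie outside the unit circle, i.e. |z| > 1 for every root.
Set 1 + (0.489) z + (-0.818) z^2 = 0, i.e. a z^2 + b z + c = 0 with a = -0.818, b = 0.489, c = 1.
Discriminant D = b^2 - 4ac = (0.489)^2 - 4*(-0.818)*1 = 0.239121 - (-3.272) = 3.511121.
D >= 0, so the roots are real: z = (-b +/- sqrt(D)) / (2a) = (-0.489 +/- 1.873799) / (-1.636).
  z_1 = (-0.489 + 1.873799) / (-1.636) = -0.8465,   |z_1| = 0.8465.
  z_2 = (-0.489 - 1.873799) / (-1.636) = 1.4443,   |z_2| = 1.4443.
Moduli of all roots: 0.8465, 1.4443.
All moduli strictly greater than 1? No.
Verdict: Not stationary.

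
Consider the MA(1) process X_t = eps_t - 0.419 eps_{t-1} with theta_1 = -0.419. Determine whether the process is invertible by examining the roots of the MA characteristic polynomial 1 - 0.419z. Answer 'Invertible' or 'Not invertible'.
\text{Invertible}

The MA(q) characteristic polynomial is P(z) = 1 - 0.419z.
Invertibility requires all roots to lie outside the unit circle, i.e. |z| > 1 for every root.
This is linear in z: 1 + (-0.419) z = 0  =>  z = -1/(-0.419) = 2.386635,  |z| = 2.386635.
Moduli of all roots: 2.3866.
All moduli strictly greater than 1? Yes.
Verdict: Invertible.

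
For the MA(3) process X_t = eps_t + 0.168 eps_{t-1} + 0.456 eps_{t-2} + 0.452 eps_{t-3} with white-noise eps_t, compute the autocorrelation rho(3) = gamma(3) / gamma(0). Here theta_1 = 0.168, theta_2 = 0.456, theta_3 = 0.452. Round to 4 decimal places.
\rho(3) = 0.3138

For an MA(q) process with theta_0 = 1, the autocovariance is
  gamma(k) = sigma^2 * sum_{i=0..q-k} theta_i * theta_{i+k},
and rho(k) = gamma(k) / gamma(0). Sigma^2 cancels.
  numerator   = (1)*(0.452) = 0.452.
  denominator = (1)^2 + (0.168)^2 + (0.456)^2 + (0.452)^2 = 1.440464.
  rho(3) = 0.452 / 1.440464 = 0.3138.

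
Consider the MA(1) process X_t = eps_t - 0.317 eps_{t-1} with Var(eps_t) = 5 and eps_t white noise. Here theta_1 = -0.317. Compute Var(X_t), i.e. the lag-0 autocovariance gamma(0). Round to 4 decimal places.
\gamma(0) = 5.5024

For an MA(q) process X_t = eps_t + sum_i theta_i eps_{t-i} with
Var(eps_t) = sigma^2, the variance is
  gamma(0) = sigma^2 * (1 + sum_i theta_i^2).
  sum_i theta_i^2 = (-0.317)^2 = 0.100489.
  gamma(0) = 5 * (1 + 0.100489) = 5 * 1.100489 = 5.502445, which rounds to 5.5024.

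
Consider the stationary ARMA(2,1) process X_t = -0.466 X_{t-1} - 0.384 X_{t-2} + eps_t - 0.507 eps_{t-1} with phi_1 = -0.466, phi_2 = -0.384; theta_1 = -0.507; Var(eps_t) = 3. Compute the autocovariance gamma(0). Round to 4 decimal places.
\gamma(0) = 6.3440

Multiply the model equation by X_{t-k} and take expectations. With theta_0 = psi_0 = 1 and psi_j the MA(infinity) weights, this gives
  gamma(k) - sum_i phi_i gamma(k-i) = c_k,
  c_k = sigma^2 * sum_{j=k..q} theta_j psi_{j-k}   (c_k = 0 for k > q),
using gamma(-m) = gamma(m).
psi-weights needed (psi_j = theta_j + sum_i phi_i psi_{j-i}):
  psi_1 = theta_1 + phi_1 = -0.507 + (-0.466) = -0.973
Right-hand sides:
  c_0 = sigma^2 (1 + theta_1 psi_1) = 3 * (1 + (-0.507)(-0.973)) = 3 * 1.493311 = 4.479933
  c_1 = sigma^2 theta_1 = 3 * (-0.507) = -1.521
  c_2 = 0
Equations for k = 0, 1, 2 (AR order 2, c_2 = 0):
  (E0) gamma(0) = phi_1 gamma(1) + phi_2 gamma(2) + c_0
  (E1) gamma(1) = phi_1 gamma(0) + phi_2 gamma(1) + c_1
  (E2) gamma(2) = phi_1 gamma(1) + phi_2 gamma(0)
From (E1): gamma(1) = A gamma(0) + B with
  A = phi_1 / (1 - phi_2) = -0.466 / 1.384 = -0.336705,   B = c_1 / (1 - phi_2) = -1.521 / 1.384 = -1.098988.
Insert (E2) into (E0): gamma(0) (1 - phi_2^2) = phi_1 (1 + phi_2) gamma(1) + c_0.
  phi_1 (1 + phi_2) = (-0.466)(0.616) = -0.287056,   1 - phi_2^2 = 0.852544.
Replace gamma(1) by A gamma(0) + B and collect gamma(0):
  gamma(0) [0.852544 - (-0.287056)(-0.336705)] = (-0.287056)(-1.098988) + 4.479933
  gamma(0) * 0.755891 = 4.795404
  gamma(0) = 4.795404 / 0.755891 = 6.344044.
Therefore gamma(0) = 6.3440 (to 4 decimal places).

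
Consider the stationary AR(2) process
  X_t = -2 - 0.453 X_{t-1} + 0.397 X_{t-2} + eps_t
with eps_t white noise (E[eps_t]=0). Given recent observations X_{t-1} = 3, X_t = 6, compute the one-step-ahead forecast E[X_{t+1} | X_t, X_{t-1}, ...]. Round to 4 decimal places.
E[X_{t+1} \mid \mathcal F_t] = -3.5270

For an AR(p) model X_t = c + sum_i phi_i X_{t-i} + eps_t, the
one-step-ahead conditional mean is
  E[X_{t+1} | X_t, ...] = c + sum_i phi_i X_{t+1-i}.
Substitute known values:
  E[X_{t+1} | ...] = -2 + (-0.453) * (6) + (0.397) * (3)
                   = -3.5270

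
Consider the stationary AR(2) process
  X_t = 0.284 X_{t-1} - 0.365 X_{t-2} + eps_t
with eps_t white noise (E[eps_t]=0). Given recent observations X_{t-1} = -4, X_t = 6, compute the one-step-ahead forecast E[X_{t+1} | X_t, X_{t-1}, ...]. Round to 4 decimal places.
E[X_{t+1} \mid \mathcal F_t] = 3.1640

For an AR(p) model X_t = c + sum_i phi_i X_{t-i} + eps_t, the
one-step-ahead conditional mean is
  E[X_{t+1} | X_t, ...] = c + sum_i phi_i X_{t+1-i}.
Substitute known values:
  E[X_{t+1} | ...] = (0.284) * (6) + (-0.365) * (-4)
                   = 3.1640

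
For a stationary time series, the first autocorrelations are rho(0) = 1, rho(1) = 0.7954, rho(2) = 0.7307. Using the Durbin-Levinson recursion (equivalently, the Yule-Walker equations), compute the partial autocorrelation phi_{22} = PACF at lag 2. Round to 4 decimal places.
\phi_{22} = 0.2669

The PACF at lag k is phi_{kk}, the last component of the solution
to the Yule-Walker system G_k phi = r_k where
  (G_k)_{ij} = rho(|i - j|), (r_k)_i = rho(i), i,j = 1..k.
Equivalently, Durbin-Levinson gives phi_{kk} iteratively:
  phi_{11} = rho(1)
  phi_{kk} = [rho(k) - sum_{j=1..k-1} phi_{k-1,j} rho(k-j)]
            / [1 - sum_{j=1..k-1} phi_{k-1,j} rho(j)],
  phi_{k,j} = phi_{k-1,j} - phi_{kk} phi_{k-1,k-j},  j = 1..k-1.
Step k = 1:
  phi_11 = rho(1) = 0.7954.
Step k = 2:
  phi_22 = [rho(2) - phi_11 rho(1)] / [1 - phi_11 rho(1)] = [0.7307 - (0.7954)(0.7954)] / [1 - (0.7954)(0.7954)]
         = 0.09803884 / 0.36733884 = 0.2669.
Therefore phi_{22} = 0.2669.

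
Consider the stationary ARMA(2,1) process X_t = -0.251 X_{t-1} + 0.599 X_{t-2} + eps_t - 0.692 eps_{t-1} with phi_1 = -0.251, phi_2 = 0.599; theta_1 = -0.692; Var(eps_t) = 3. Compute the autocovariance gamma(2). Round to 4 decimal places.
\gamma(2) = 14.9401

Multiply the model equation by X_{t-k} and take expectations. With theta_0 = psi_0 = 1 and psi_j the MA(infinity) weights, this gives
  gamma(k) - sum_i phi_i gamma(k-i) = c_k,
  c_k = sigma^2 * sum_{j=k..q} theta_j psi_{j-k}   (c_k = 0 for k > q),
using gamma(-m) = gamma(m).
psi-weights needed (psi_j = theta_j + sum_i phi_i psi_{j-i}):
  psi_1 = theta_1 + phi_1 = -0.692 + (-0.251) = -0.943
Right-hand sides:
  c_0 = sigma^2 (1 + theta_1 psi_1) = 3 * (1 + (-0.692)(-0.943)) = 3 * 1.652556 = 4.957668
  c_1 = sigma^2 theta_1 = 3 * (-0.692) = -2.076
  c_2 = 0
Equations for k = 0, 1, 2 (AR order 2, c_2 = 0):
  (E0) gamma(0) = phi_1 gamma(1) + phi_2 gamma(2) + c_0
  (E1) gamma(1) = phi_1 gamma(0) + phi_2 gamma(1) + c_1
  (E2) gamma(2) = phi_1 gamma(1) + phi_2 gamma(0)
From (E1): gamma(1) = A gamma(0) + B with
  A = phi_1 / (1 - phi_2) = -0.251 / 0.401 = -0.625935,   B = c_1 / (1 - phi_2) = -2.076 / 0.401 = -5.177057.
Insert (E2) into (E0): gamma(0) (1 - phi_2^2) = phi_1 (1 + phi_2) gamma(1) + c_0.
  phi_1 (1 + phi_2) = (-0.251)(1.599) = -0.401349,   1 - phi_2^2 = 0.641199.
Replace gamma(1) by A gamma(0) + B and collect gamma(0):
  gamma(0) [0.641199 - (-0.401349)(-0.625935)] = (-0.401349)(-5.177057) + 4.957668
  gamma(0) * 0.389981 = 7.035475
  gamma(0) = 7.035475 / 0.389981 = 18.040579.
  gamma(1) = A gamma(0) + B = (-0.625935)(18.040579) + (-5.177057) = -16.46929.
  gamma(2) = phi_1 gamma(1) + phi_2 gamma(0) = (-0.251)(-16.46929) + (0.599)(18.040579) = 14.940098.
Therefore gamma(2) = 14.9401 (to 4 decimal places).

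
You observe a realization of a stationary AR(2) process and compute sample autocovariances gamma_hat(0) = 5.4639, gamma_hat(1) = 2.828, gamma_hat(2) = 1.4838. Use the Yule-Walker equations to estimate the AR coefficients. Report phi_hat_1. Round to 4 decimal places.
\hat\phi_{1} = 0.5150

The Yule-Walker equations for an AR(p) process read, in matrix form,
  Gamma_p phi = r_p,   with   (Gamma_p)_{ij} = gamma(|i - j|),
                       (r_p)_i = gamma(i),   i,j = 1..p.
Substitute the sample gammas (Toeplitz matrix and right-hand side of size 2):
  Gamma_p = [[5.4639, 2.828], [2.828, 5.4639]]
  r_p     = [2.828, 1.4838]
Written out:
  5.4639 phi_1 + 2.828 phi_2 = 2.828
  2.828 phi_1 + 5.4639 phi_2 = 1.4838
Solve by Cramer's rule:
  det = gamma(0)^2 - gamma(1)^2 = (5.4639)^2 - (2.828)^2 = 29.85420321 - 7.997584 = 21.85661921
  phi_hat_1 = [gamma(1) gamma(0) - gamma(1) gamma(2)] / det = [(2.828)(5.4639) - (2.828)(1.4838)] / 21.85661921 = 11.2557228 / 21.85661921 = 0.515
  phi_hat_2 = [gamma(0) gamma(2) - gamma(1)^2] / det = [(5.4639)(1.4838) - (2.828)^2] / 21.85661921 = 0.10975082 / 21.85661921 = 0.005
So phi_hat = [0.5150, 0.0050].
Therefore phi_hat_1 = 0.5150.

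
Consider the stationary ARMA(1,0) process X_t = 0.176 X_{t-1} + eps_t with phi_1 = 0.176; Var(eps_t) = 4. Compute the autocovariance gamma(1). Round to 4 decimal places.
\gamma(1) = 0.7265

Multiply the model equation by X_{t-k} and take expectations. With theta_0 = psi_0 = 1 and psi_j the MA(infinity) weights, this gives
  gamma(k) - sum_i phi_i gamma(k-i) = c_k,
  c_k = sigma^2 * sum_{j=k..q} theta_j psi_{j-k}   (c_k = 0 for k > q),
using gamma(-m) = gamma(m).
Pure AR (q = 0): c_0 = sigma^2 = 4, c_k = 0 for k >= 1.
Equations for k = 0 and k = 1 (AR order 1):
  gamma(0) = phi_1 gamma(1) + c_0
  gamma(1) = phi_1 gamma(0) + c_1
Substituting the second into the first: gamma(0) (1 - phi_1^2) = c_0 + phi_1 c_1, so
  gamma(0) = c_0 / (1 - phi_1^2) = 4 / (1 - (0.176)^2) = 4 / 0.969024 = 4.127865.
  gamma(1) = phi_1 gamma(0) = (0.176)(4.127865) = 0.726504.
Therefore gamma(1) = 0.7265 (to 4 decimal places).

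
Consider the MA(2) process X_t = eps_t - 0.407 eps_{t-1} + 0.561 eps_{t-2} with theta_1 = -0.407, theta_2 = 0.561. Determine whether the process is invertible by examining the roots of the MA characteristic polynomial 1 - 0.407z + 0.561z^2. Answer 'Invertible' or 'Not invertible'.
\text{Invertible}

The MA(q) characteristic polynomial is P(z) = 1 - 0.407z + 0.561z^2.
Invertibility requires all roots to lie outside the unit circle, i.e. |z| > 1 for every root.
Set 1 + (-0.407) z + (0.561) z^2 = 0, i.e. a z^2 + b z + c = 0 with a = 0.561, b = -0.407, c = 1.
Discriminant D = b^2 - 4ac = (-0.407)^2 - 4*(0.561)*1 = 0.165649 - (2.244) = -2.078351.
D < 0, so the roots are the complex-conjugate pair z = (-b +/- i sqrt(-D)) / (2a) = 0.3627 +/- 1.2849i.
For a conjugate pair |z|^2 = z * conj(z) = (product of roots) = c/a = 1/(0.561) = 1.782531, so |z| = sqrt(1.782531) = 1.3351 for both roots.
Moduli of all roots: 1.3351, 1.3351.
All moduli strictly greater than 1? Yes.
Verdict: Invertible.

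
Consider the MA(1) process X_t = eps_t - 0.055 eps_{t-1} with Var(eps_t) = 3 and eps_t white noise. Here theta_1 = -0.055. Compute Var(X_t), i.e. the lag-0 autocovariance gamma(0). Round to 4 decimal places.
\gamma(0) = 3.0091

For an MA(q) process X_t = eps_t + sum_i theta_i eps_{t-i} with
Var(eps_t) = sigma^2, the variance is
  gamma(0) = sigma^2 * (1 + sum_i theta_i^2).
  sum_i theta_i^2 = (-0.055)^2 = 0.003025.
  gamma(0) = 3 * (1 + 0.003025) = 3 * 1.003025 = 3.009075, which rounds to 3.0091.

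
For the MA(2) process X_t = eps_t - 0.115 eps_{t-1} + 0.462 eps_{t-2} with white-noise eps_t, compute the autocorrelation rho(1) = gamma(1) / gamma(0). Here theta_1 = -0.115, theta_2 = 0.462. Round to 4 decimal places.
\rho(1) = -0.1371

For an MA(q) process with theta_0 = 1, the autocovariance is
  gamma(k) = sigma^2 * sum_{i=0..q-k} theta_i * theta_{i+k},
and rho(k) = gamma(k) / gamma(0). Sigma^2 cancels.
  numerator   = (1)*(-0.115) + (-0.115)*(0.462) = -0.16813.
  denominator = (1)^2 + (-0.115)^2 + (0.462)^2 = 1.226669.
  rho(1) = -0.16813 / 1.226669 = -0.1371.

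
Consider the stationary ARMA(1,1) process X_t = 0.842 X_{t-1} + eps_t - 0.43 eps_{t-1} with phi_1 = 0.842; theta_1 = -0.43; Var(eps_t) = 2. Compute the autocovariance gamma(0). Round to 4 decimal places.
\gamma(0) = 3.1665

Multiply the model equation by X_{t-k} and take expectations. With theta_0 = psi_0 = 1 and psi_j the MA(infinity) weights, this gives
  gamma(k) - sum_i phi_i gamma(k-i) = c_k,
  c_k = sigma^2 * sum_{j=k..q} theta_j psi_{j-k}   (c_k = 0 for k > q),
using gamma(-m) = gamma(m).
psi-weights needed (psi_j = theta_j + sum_i phi_i psi_{j-i}):
  psi_1 = theta_1 + phi_1 = -0.43 + (0.842) = 0.412
Right-hand sides:
  c_0 = sigma^2 (1 + theta_1 psi_1) = 2 * (1 + (-0.43)(0.412)) = 2 * 0.82284 = 1.64568
  c_1 = sigma^2 theta_1 = 2 * (-0.43) = -0.86
  c_2 = 0
Equations for k = 0 and k = 1 (AR order 1):
  gamma(0) = phi_1 gamma(1) + c_0
  gamma(1) = phi_1 gamma(0) + c_1
Substituting the second into the first: gamma(0) (1 - phi_1^2) = c_0 + phi_1 c_1, so
  gamma(0) = (c_0 + phi_1 c_1) / (1 - phi_1^2) = (1.64568 + (0.842)(-0.86)) / (1 - (0.842)^2) = 0.92156 / 0.291036 = 3.166481.
Therefore gamma(0) = 3.1665 (to 4 decimal places).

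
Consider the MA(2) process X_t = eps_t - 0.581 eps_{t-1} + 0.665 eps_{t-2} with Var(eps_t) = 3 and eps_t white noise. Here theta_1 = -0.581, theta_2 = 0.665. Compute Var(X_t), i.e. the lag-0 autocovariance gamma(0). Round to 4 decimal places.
\gamma(0) = 5.3394

For an MA(q) process X_t = eps_t + sum_i theta_i eps_{t-i} with
Var(eps_t) = sigma^2, the variance is
  gamma(0) = sigma^2 * (1 + sum_i theta_i^2).
  sum_i theta_i^2 = (-0.581)^2 + (0.665)^2 = 0.337561 + 0.442225 = 0.779786.
  gamma(0) = 3 * (1 + 0.779786) = 3 * 1.779786 = 5.339358, which rounds to 5.3394.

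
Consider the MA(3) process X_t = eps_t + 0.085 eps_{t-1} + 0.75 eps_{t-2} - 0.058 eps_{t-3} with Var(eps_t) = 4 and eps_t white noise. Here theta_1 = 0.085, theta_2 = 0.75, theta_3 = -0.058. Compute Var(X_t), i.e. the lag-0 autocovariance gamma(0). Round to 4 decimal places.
\gamma(0) = 6.2924

For an MA(q) process X_t = eps_t + sum_i theta_i eps_{t-i} with
Var(eps_t) = sigma^2, the variance is
  gamma(0) = sigma^2 * (1 + sum_i theta_i^2).
  sum_i theta_i^2 = (0.085)^2 + (0.75)^2 + (-0.058)^2 = 0.007225 + 0.5625 + 0.003364 = 0.573089.
  gamma(0) = 4 * (1 + 0.573089) = 4 * 1.573089 = 6.292356, which rounds to 6.2924.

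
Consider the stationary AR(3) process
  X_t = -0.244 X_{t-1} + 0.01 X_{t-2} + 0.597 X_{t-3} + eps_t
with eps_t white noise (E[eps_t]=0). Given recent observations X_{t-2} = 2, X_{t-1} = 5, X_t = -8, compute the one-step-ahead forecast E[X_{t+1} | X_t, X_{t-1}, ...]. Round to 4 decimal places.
E[X_{t+1} \mid \mathcal F_t] = 3.1960

For an AR(p) model X_t = c + sum_i phi_i X_{t-i} + eps_t, the
one-step-ahead conditional mean is
  E[X_{t+1} | X_t, ...] = c + sum_i phi_i X_{t+1-i}.
Substitute known values:
  E[X_{t+1} | ...] = (-0.244) * (-8) + (0.01) * (5) + (0.597) * (2)
                   = 3.1960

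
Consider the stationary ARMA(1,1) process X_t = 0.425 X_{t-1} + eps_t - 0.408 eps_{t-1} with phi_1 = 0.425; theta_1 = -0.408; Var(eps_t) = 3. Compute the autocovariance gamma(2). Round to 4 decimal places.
\gamma(2) = 0.0219

Multiply the model equation by X_{t-k} and take expectations. With theta_0 = psi_0 = 1 and psi_j the MA(infinity) weights, this gives
  gamma(k) - sum_i phi_i gamma(k-i) = c_k,
  c_k = sigma^2 * sum_{j=k..q} theta_j psi_{j-k}   (c_k = 0 for k > q),
using gamma(-m) = gamma(m).
psi-weights needed (psi_j = theta_j + sum_i phi_i psi_{j-i}):
  psi_1 = theta_1 + phi_1 = -0.408 + (0.425) = 0.017
Right-hand sides:
  c_0 = sigma^2 (1 + theta_1 psi_1) = 3 * (1 + (-0.408)(0.017)) = 3 * 0.993064 = 2.979192
  c_1 = sigma^2 theta_1 = 3 * (-0.408) = -1.224
  c_2 = 0
Equations for k = 0 and k = 1 (AR order 1):
  gamma(0) = phi_1 gamma(1) + c_0
  gamma(1) = phi_1 gamma(0) + c_1
Substituting the second into the first: gamma(0) (1 - phi_1^2) = c_0 + phi_1 c_1, so
  gamma(0) = (c_0 + phi_1 c_1) / (1 - phi_1^2) = (2.979192 + (0.425)(-1.224)) / (1 - (0.425)^2) = 2.458992 / 0.819375 = 3.001058.
  gamma(1) = phi_1 gamma(0) + c_1 = (0.425)(3.001058) + (-1.224) = 0.05145.
For k = 2 (> q): gamma(2) = phi_1 gamma(1) = (0.425)(0.05145) = 0.021866.
Therefore gamma(2) = 0.0219 (to 4 decimal places).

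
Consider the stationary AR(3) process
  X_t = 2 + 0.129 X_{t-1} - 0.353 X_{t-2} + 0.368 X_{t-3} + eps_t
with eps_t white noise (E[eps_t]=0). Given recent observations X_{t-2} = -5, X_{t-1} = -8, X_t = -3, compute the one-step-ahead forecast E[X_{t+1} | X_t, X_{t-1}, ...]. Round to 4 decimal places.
E[X_{t+1} \mid \mathcal F_t] = 2.5970

For an AR(p) model X_t = c + sum_i phi_i X_{t-i} + eps_t, the
one-step-ahead conditional mean is
  E[X_{t+1} | X_t, ...] = c + sum_i phi_i X_{t+1-i}.
Substitute known values:
  E[X_{t+1} | ...] = 2 + (0.129) * (-3) + (-0.353) * (-8) + (0.368) * (-5)
                   = 2.5970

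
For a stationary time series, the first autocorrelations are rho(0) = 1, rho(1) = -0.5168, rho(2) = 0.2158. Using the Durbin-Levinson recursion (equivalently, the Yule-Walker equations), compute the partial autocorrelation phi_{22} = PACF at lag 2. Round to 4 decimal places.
\phi_{22} = -0.0700

The PACF at lag k is phi_{kk}, the last component of the solution
to the Yule-Walker system G_k phi = r_k where
  (G_k)_{ij} = rho(|i - j|), (r_k)_i = rho(i), i,j = 1..k.
Equivalently, Durbin-Levinson gives phi_{kk} iteratively:
  phi_{11} = rho(1)
  phi_{kk} = [rho(k) - sum_{j=1..k-1} phi_{k-1,j} rho(k-j)]
            / [1 - sum_{j=1..k-1} phi_{k-1,j} rho(j)],
  phi_{k,j} = phi_{k-1,j} - phi_{kk} phi_{k-1,k-j},  j = 1..k-1.
Step k = 1:
  phi_11 = rho(1) = -0.5168.
Step k = 2:
  phi_22 = [rho(2) - phi_11 rho(1)] / [1 - phi_11 rho(1)] = [0.2158 - (-0.5168)(-0.5168)] / [1 - (-0.5168)(-0.5168)]
         = -0.05128224 / 0.73291776 = -0.07.
Therefore phi_{22} = -0.0700.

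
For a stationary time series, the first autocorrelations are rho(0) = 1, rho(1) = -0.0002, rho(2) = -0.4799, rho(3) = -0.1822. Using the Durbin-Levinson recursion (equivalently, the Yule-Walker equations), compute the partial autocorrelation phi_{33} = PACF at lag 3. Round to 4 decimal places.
\phi_{33} = -0.2370

The PACF at lag k is phi_{kk}, the last component of the solution
to the Yule-Walker system G_k phi = r_k where
  (G_k)_{ij} = rho(|i - j|), (r_k)_i = rho(i), i,j = 1..k.
Equivalently, Durbin-Levinson gives phi_{kk} iteratively:
  phi_{11} = rho(1)
  phi_{kk} = [rho(k) - sum_{j=1..k-1} phi_{k-1,j} rho(k-j)]
            / [1 - sum_{j=1..k-1} phi_{k-1,j} rho(j)],
  phi_{k,j} = phi_{k-1,j} - phi_{kk} phi_{k-1,k-j},  j = 1..k-1.
Step k = 1:
  phi_11 = rho(1) = -0.0002.
Step k = 2:
  phi_22 = [rho(2) - phi_11 rho(1)] / [1 - phi_11 rho(1)] = [-0.4799 - (-0.0002)(-0.0002)] / [1 - (-0.0002)(-0.0002)]
         = -0.47990004 / 0.99999996 = -0.4799.
  Update: phi_21 = phi_11 - phi_22 phi_11 = -0.0002 - (-0.4799)(-0.0002) = -0.000296.
Step k = 3:
  phi_33 = [rho(3) - phi_21 rho(2) - phi_22 rho(1)] / [1 - phi_21 rho(1) - phi_22 rho(2)]
    numerator   = -0.1822 - (-0.000296)(-0.4799) - (-0.4799)(-0.0002) = -0.18243802
    denominator = 1 - (-0.000296)(-0.0002) - (-0.4799)(-0.4799) = 0.7696959
  phi_33 = -0.18243802 / 0.7696959 = -0.237.
Therefore phi_{33} = -0.2370.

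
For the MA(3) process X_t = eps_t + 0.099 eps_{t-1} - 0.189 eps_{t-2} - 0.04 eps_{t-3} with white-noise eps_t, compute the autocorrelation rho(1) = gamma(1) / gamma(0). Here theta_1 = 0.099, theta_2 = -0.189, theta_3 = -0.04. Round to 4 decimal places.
\rho(1) = 0.0839

For an MA(q) process with theta_0 = 1, the autocovariance is
  gamma(k) = sigma^2 * sum_{i=0..q-k} theta_i * theta_{i+k},
and rho(k) = gamma(k) / gamma(0). Sigma^2 cancels.
  numerator   = (1)*(0.099) + (0.099)*(-0.189) + (-0.189)*(-0.04) = 0.087849.
  denominator = (1)^2 + (0.099)^2 + (-0.189)^2 + (-0.04)^2 = 1.047122.
  rho(1) = 0.087849 / 1.047122 = 0.0839.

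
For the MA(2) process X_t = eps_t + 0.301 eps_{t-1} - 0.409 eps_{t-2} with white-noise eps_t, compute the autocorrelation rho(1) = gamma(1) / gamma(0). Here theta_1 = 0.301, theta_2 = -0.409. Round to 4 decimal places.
\rho(1) = 0.1414

For an MA(q) process with theta_0 = 1, the autocovariance is
  gamma(k) = sigma^2 * sum_{i=0..q-k} theta_i * theta_{i+k},
and rho(k) = gamma(k) / gamma(0). Sigma^2 cancels.
  numerator   = (1)*(0.301) + (0.301)*(-0.409) = 0.177891.
  denominator = (1)^2 + (0.301)^2 + (-0.409)^2 = 1.257882.
  rho(1) = 0.177891 / 1.257882 = 0.1414.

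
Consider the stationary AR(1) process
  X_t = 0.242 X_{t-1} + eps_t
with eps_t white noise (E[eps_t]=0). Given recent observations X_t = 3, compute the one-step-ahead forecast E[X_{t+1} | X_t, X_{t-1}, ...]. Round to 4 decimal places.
E[X_{t+1} \mid \mathcal F_t] = 0.7260

For an AR(p) model X_t = c + sum_i phi_i X_{t-i} + eps_t, the
one-step-ahead conditional mean is
  E[X_{t+1} | X_t, ...] = c + sum_i phi_i X_{t+1-i}.
Substitute known values:
  E[X_{t+1} | ...] = (0.242) * (3)
                   = 0.7260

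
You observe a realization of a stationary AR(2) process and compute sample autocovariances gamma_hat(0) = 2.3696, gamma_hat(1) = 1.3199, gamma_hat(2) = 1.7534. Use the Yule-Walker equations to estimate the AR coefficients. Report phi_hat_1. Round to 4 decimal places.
\hat\phi_{1} = 0.2100

The Yule-Walker equations for an AR(p) process read, in matrix form,
  Gamma_p phi = r_p,   with   (Gamma_p)_{ij} = gamma(|i - j|),
                       (r_p)_i = gamma(i),   i,j = 1..p.
Substitute the sample gammas (Toeplitz matrix and right-hand side of size 2):
  Gamma_p = [[2.3696, 1.3199], [1.3199, 2.3696]]
  r_p     = [1.3199, 1.7534]
Written out:
  2.3696 phi_1 + 1.3199 phi_2 = 1.3199
  1.3199 phi_1 + 2.3696 phi_2 = 1.7534
Solve by Cramer's rule:
  det = gamma(0)^2 - gamma(1)^2 = (2.3696)^2 - (1.3199)^2 = 5.61500416 - 1.74213601 = 3.87286815
  phi_hat_1 = [gamma(1) gamma(0) - gamma(1) gamma(2)] / det = [(1.3199)(2.3696) - (1.3199)(1.7534)] / 3.87286815 = 0.81332238 / 3.87286815 = 0.21
  phi_hat_2 = [gamma(0) gamma(2) - gamma(1)^2] / det = [(2.3696)(1.7534) - (1.3199)^2] / 3.87286815 = 2.41272063 / 3.87286815 = 0.623
So phi_hat = [0.2100, 0.6230].
Therefore phi_hat_1 = 0.2100.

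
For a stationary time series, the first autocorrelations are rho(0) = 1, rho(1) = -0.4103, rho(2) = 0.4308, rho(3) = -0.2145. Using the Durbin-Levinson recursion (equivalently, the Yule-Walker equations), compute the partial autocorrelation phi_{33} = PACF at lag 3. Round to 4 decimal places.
\phi_{33} = 0.0480

The PACF at lag k is phi_{kk}, the last component of the solution
to the Yule-Walker system G_k phi = r_k where
  (G_k)_{ij} = rho(|i - j|), (r_k)_i = rho(i), i,j = 1..k.
Equivalently, Durbin-Levinson gives phi_{kk} iteratively:
  phi_{11} = rho(1)
  phi_{kk} = [rho(k) - sum_{j=1..k-1} phi_{k-1,j} rho(k-j)]
            / [1 - sum_{j=1..k-1} phi_{k-1,j} rho(j)],
  phi_{k,j} = phi_{k-1,j} - phi_{kk} phi_{k-1,k-j},  j = 1..k-1.
Step k = 1:
  phi_11 = rho(1) = -0.4103.
Step k = 2:
  phi_22 = [rho(2) - phi_11 rho(1)] / [1 - phi_11 rho(1)] = [0.4308 - (-0.4103)(-0.4103)] / [1 - (-0.4103)(-0.4103)]
         = 0.26245391 / 0.83165391 = 0.315581.
  Update: phi_21 = phi_11 - phi_22 phi_11 = -0.4103 - (0.315581)(-0.4103) = -0.280817.
Step k = 3:
  phi_33 = [rho(3) - phi_21 rho(2) - phi_22 rho(1)] / [1 - phi_21 rho(1) - phi_22 rho(2)]
    numerator   = -0.2145 - (-0.280817)(0.4308) - (0.315581)(-0.4103) = 0.03595882
    denominator = 1 - (-0.280817)(-0.4103) - (0.315581)(0.4308) = 0.74882853
  phi_33 = 0.03595882 / 0.74882853 = 0.048.
Therefore phi_{33} = 0.0480.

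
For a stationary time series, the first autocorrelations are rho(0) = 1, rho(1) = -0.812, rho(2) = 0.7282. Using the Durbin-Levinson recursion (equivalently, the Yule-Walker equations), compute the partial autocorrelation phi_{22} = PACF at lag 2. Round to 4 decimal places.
\phi_{22} = 0.2021

The PACF at lag k is phi_{kk}, the last component of the solution
to the Yule-Walker system G_k phi = r_k where
  (G_k)_{ij} = rho(|i - j|), (r_k)_i = rho(i), i,j = 1..k.
Equivalently, Durbin-Levinson gives phi_{kk} iteratively:
  phi_{11} = rho(1)
  phi_{kk} = [rho(k) - sum_{j=1..k-1} phi_{k-1,j} rho(k-j)]
            / [1 - sum_{j=1..k-1} phi_{k-1,j} rho(j)],
  phi_{k,j} = phi_{k-1,j} - phi_{kk} phi_{k-1,k-j},  j = 1..k-1.
Step k = 1:
  phi_11 = rho(1) = -0.812.
Step k = 2:
  phi_22 = [rho(2) - phi_11 rho(1)] / [1 - phi_11 rho(1)] = [0.7282 - (-0.812)(-0.812)] / [1 - (-0.812)(-0.812)]
         = 0.068856 / 0.340656 = 0.2021.
Therefore phi_{22} = 0.2021.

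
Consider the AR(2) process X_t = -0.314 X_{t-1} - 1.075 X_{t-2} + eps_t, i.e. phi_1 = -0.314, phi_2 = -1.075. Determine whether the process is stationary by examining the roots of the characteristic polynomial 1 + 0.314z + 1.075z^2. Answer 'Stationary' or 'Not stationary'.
\text{Not stationary}

The AR(p) characteristic polynomial is P(z) = 1 + 0.314z + 1.075z^2.
Stationarity requires all roots to lie outside the unit circle, i.e. |z| > 1 for every root.
Set 1 + (0.314) z + (1.075) z^2 = 0, i.e. a z^2 + b z + c = 0 with a = 1.075, b = 0.314, c = 1.
Discriminant D = b^2 - 4ac = (0.314)^2 - 4*(1.075)*1 = 0.098596 - (4.3) = -4.201404.
D < 0, so the roots are the complex-conjugate pair z = (-b +/- i sqrt(-D)) / (2a) = -0.146 +/- 0.9534i.
For a conjugate pair |z|^2 = z * conj(z) = (product of roots) = c/a = 1/(1.075) = 0.930233, so |z| = sqrt(0.930233) = 0.9645 for both roots.
Moduli of all roots: 0.9645, 0.9645.
All moduli strictly greater than 1? No.
Verdict: Not stationary.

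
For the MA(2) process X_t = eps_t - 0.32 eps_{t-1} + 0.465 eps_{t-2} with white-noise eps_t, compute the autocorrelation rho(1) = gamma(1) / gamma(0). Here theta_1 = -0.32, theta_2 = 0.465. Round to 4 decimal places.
\rho(1) = -0.3555

For an MA(q) process with theta_0 = 1, the autocovariance is
  gamma(k) = sigma^2 * sum_{i=0..q-k} theta_i * theta_{i+k},
and rho(k) = gamma(k) / gamma(0). Sigma^2 cancels.
  numerator   = (1)*(-0.32) + (-0.32)*(0.465) = -0.4688.
  denominator = (1)^2 + (-0.32)^2 + (0.465)^2 = 1.318625.
  rho(1) = -0.4688 / 1.318625 = -0.3555.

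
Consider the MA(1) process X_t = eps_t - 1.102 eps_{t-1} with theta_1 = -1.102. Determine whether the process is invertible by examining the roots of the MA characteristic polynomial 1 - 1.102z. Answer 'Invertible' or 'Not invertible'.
\text{Not invertible}

The MA(q) characteristic polynomial is P(z) = 1 - 1.102z.
Invertibility requires all roots to lie outside the unit circle, i.e. |z| > 1 for every root.
This is linear in z: 1 + (-1.102) z = 0  =>  z = -1/(-1.102) = 0.907441,  |z| = 0.907441.
Moduli of all roots: 0.9074.
All moduli strictly greater than 1? No.
Verdict: Not invertible.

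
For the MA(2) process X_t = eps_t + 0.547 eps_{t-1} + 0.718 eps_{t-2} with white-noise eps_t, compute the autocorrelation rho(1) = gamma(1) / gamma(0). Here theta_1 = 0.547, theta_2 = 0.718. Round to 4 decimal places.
\rho(1) = 0.5178

For an MA(q) process with theta_0 = 1, the autocovariance is
  gamma(k) = sigma^2 * sum_{i=0..q-k} theta_i * theta_{i+k},
and rho(k) = gamma(k) / gamma(0). Sigma^2 cancels.
  numerator   = (1)*(0.547) + (0.547)*(0.718) = 0.939746.
  denominator = (1)^2 + (0.547)^2 + (0.718)^2 = 1.814733.
  rho(1) = 0.939746 / 1.814733 = 0.5178.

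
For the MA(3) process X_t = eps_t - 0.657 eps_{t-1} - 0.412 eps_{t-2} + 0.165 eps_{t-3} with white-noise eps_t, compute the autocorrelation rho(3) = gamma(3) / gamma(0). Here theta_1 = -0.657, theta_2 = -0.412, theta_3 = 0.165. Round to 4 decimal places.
\rho(3) = 0.1013

For an MA(q) process with theta_0 = 1, the autocovariance is
  gamma(k) = sigma^2 * sum_{i=0..q-k} theta_i * theta_{i+k},
and rho(k) = gamma(k) / gamma(0). Sigma^2 cancels.
  numerator   = (1)*(0.165) = 0.165.
  denominator = (1)^2 + (-0.657)^2 + (-0.412)^2 + (0.165)^2 = 1.628618.
  rho(3) = 0.165 / 1.628618 = 0.1013.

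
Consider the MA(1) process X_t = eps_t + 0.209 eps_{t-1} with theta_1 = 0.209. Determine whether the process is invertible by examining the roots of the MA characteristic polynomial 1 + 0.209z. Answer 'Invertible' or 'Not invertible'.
\text{Invertible}

The MA(q) characteristic polynomial is P(z) = 1 + 0.209z.
Invertibility requires all roots to lie outside the unit circle, i.e. |z| > 1 for every root.
This is linear in z: 1 + (0.209) z = 0  =>  z = -1/(0.209) = -4.784689,  |z| = 4.784689.
Moduli of all roots: 4.7847.
All moduli strictly greater than 1? Yes.
Verdict: Invertible.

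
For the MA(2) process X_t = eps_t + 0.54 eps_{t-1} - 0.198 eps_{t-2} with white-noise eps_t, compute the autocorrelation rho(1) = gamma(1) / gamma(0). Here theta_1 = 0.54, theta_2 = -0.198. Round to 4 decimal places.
\rho(1) = 0.3254

For an MA(q) process with theta_0 = 1, the autocovariance is
  gamma(k) = sigma^2 * sum_{i=0..q-k} theta_i * theta_{i+k},
and rho(k) = gamma(k) / gamma(0). Sigma^2 cancels.
  numerator   = (1)*(0.54) + (0.54)*(-0.198) = 0.43308.
  denominator = (1)^2 + (0.54)^2 + (-0.198)^2 = 1.330804.
  rho(1) = 0.43308 / 1.330804 = 0.3254.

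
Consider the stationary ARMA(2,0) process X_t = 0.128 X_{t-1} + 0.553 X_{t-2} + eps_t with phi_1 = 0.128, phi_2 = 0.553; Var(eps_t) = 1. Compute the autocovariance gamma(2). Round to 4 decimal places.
\gamma(2) = 0.9253

Multiply the model equation by X_{t-k} and take expectations. With theta_0 = psi_0 = 1 and psi_j the MA(infinity) weights, this gives
  gamma(k) - sum_i phi_i gamma(k-i) = c_k,
  c_k = sigma^2 * sum_{j=k..q} theta_j psi_{j-k}   (c_k = 0 for k > q),
using gamma(-m) = gamma(m).
Pure AR (q = 0): c_0 = sigma^2 = 1, c_k = 0 for k >= 1.
Equations for k = 0, 1, 2 (AR order 2, c_2 = 0):
  (E0) gamma(0) = phi_1 gamma(1) + phi_2 gamma(2) + c_0
  (E1) gamma(1) = phi_1 gamma(0) + phi_2 gamma(1) + c_1
  (E2) gamma(2) = phi_1 gamma(1) + phi_2 gamma(0)
From (E1): gamma(1) = A gamma(0) + B with
  A = phi_1 / (1 - phi_2) = 0.128 / 0.447 = 0.286353,   B = c_1 / (1 - phi_2) = 0 / 0.447 = 0.
Insert (E2) into (E0): gamma(0) (1 - phi_2^2) = phi_1 (1 + phi_2) gamma(1) + c_0.
  phi_1 (1 + phi_2) = (0.128)(1.553) = 0.198784,   1 - phi_2^2 = 0.694191.
Replace gamma(1) by A gamma(0) + B and collect gamma(0):
  gamma(0) [0.694191 - (0.198784)(0.286353)] = c_0 = 1
  gamma(0) * 0.637269 = 1
  gamma(0) = 1 / 0.637269 = 1.569197.
  gamma(1) = A gamma(0) = (0.286353)(1.569197) = 0.449345.
  gamma(2) = phi_1 gamma(1) + phi_2 gamma(0) = (0.128)(0.449345) + (0.553)(1.569197) = 0.925282.
Therefore gamma(2) = 0.9253 (to 4 decimal places).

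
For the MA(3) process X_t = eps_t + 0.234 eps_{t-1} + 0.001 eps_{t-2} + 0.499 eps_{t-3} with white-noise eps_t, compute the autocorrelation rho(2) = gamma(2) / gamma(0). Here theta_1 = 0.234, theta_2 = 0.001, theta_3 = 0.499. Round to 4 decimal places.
\rho(2) = 0.0903

For an MA(q) process with theta_0 = 1, the autocovariance is
  gamma(k) = sigma^2 * sum_{i=0..q-k} theta_i * theta_{i+k},
and rho(k) = gamma(k) / gamma(0). Sigma^2 cancels.
  numerator   = (1)*(0.001) + (0.234)*(0.499) = 0.117766.
  denominator = (1)^2 + (0.234)^2 + (0.001)^2 + (0.499)^2 = 1.303758.
  rho(2) = 0.117766 / 1.303758 = 0.0903.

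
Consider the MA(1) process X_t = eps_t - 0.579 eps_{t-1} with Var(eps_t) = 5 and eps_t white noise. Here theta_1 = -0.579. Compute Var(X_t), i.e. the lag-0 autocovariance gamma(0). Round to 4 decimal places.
\gamma(0) = 6.6762

For an MA(q) process X_t = eps_t + sum_i theta_i eps_{t-i} with
Var(eps_t) = sigma^2, the variance is
  gamma(0) = sigma^2 * (1 + sum_i theta_i^2).
  sum_i theta_i^2 = (-0.579)^2 = 0.335241.
  gamma(0) = 5 * (1 + 0.335241) = 5 * 1.335241 = 6.676205, which rounds to 6.6762.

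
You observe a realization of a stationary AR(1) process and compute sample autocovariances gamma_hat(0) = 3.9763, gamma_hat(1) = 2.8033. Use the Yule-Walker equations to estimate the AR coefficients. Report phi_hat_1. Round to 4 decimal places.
\hat\phi_{1} = 0.7050

The Yule-Walker equations for an AR(p) process read, in matrix form,
  Gamma_p phi = r_p,   with   (Gamma_p)_{ij} = gamma(|i - j|),
                       (r_p)_i = gamma(i),   i,j = 1..p.
Substitute the sample gammas (Toeplitz matrix and right-hand side of size 1):
  Gamma_p = [[3.9763]]
  r_p     = [2.8033]
With p = 1 this is the single equation gamma(0) phi_1 = gamma(1):
  phi_hat_1 = gamma(1) / gamma(0) = 2.8033 / 3.9763 = 0.7050.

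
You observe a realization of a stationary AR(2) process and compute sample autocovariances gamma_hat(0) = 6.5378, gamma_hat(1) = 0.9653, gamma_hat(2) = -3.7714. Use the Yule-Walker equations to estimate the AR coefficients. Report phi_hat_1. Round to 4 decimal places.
\hat\phi_{1} = 0.2380

The Yule-Walker equations for an AR(p) process read, in matrix form,
  Gamma_p phi = r_p,   with   (Gamma_p)_{ij} = gamma(|i - j|),
                       (r_p)_i = gamma(i),   i,j = 1..p.
Substitute the sample gammas (Toeplitz matrix and right-hand side of size 2):
  Gamma_p = [[6.5378, 0.9653], [0.9653, 6.5378]]
  r_p     = [0.9653, -3.7714]
Written out:
  6.5378 phi_1 + 0.9653 phi_2 = 0.9653
  0.9653 phi_1 + 6.5378 phi_2 = -3.7714
Solve by Cramer's rule:
  det = gamma(0)^2 - gamma(1)^2 = (6.5378)^2 - (0.9653)^2 = 42.74282884 - 0.93180409 = 41.81102475
  phi_hat_1 = [gamma(1) gamma(0) - gamma(1) gamma(2)] / det = [(0.9653)(6.5378) - (0.9653)(-3.7714)] / 41.81102475 = 9.95147076 / 41.81102475 = 0.238
  phi_hat_2 = [gamma(0) gamma(2) - gamma(1)^2] / det = [(6.5378)(-3.7714) - (0.9653)^2] / 41.81102475 = -25.58846301 / 41.81102475 = -0.612
So phi_hat = [0.2380, -0.6120].
Therefore phi_hat_1 = 0.2380.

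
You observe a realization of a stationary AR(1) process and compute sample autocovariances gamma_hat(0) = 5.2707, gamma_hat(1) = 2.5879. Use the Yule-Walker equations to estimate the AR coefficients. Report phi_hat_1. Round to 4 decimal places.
\hat\phi_{1} = 0.4910

The Yule-Walker equations for an AR(p) process read, in matrix form,
  Gamma_p phi = r_p,   with   (Gamma_p)_{ij} = gamma(|i - j|),
                       (r_p)_i = gamma(i),   i,j = 1..p.
Substitute the sample gammas (Toeplitz matrix and right-hand side of size 1):
  Gamma_p = [[5.2707]]
  r_p     = [2.5879]
With p = 1 this is the single equation gamma(0) phi_1 = gamma(1):
  phi_hat_1 = gamma(1) / gamma(0) = 2.5879 / 5.2707 = 0.4910.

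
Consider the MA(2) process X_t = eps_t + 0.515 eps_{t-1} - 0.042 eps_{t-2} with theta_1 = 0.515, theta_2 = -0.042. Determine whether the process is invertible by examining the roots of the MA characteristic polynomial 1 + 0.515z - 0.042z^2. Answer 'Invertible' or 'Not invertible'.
\text{Invertible}

The MA(q) characteristic polynomial is P(z) = 1 + 0.515z - 0.042z^2.
Invertibility requires all roots to lie outside the unit circle, i.e. |z| > 1 for every root.
Set 1 + (0.515) z + (-0.042) z^2 = 0, i.e. a z^2 + b z + c = 0 with a = -0.042, b = 0.515, c = 1.
Discriminant D = b^2 - 4ac = (0.515)^2 - 4*(-0.042)*1 = 0.265225 - (-0.168) = 0.433225.
D >= 0, so the roots are real: z = (-b +/- sqrt(D)) / (2a) = (-0.515 +/- 0.658198) / (-0.084).
  z_1 = (-0.515 + 0.658198) / (-0.084) = -1.7047,   |z_1| = 1.7047.
  z_2 = (-0.515 - 0.658198) / (-0.084) = 13.9666,   |z_2| = 13.9666.
Moduli of all roots: 1.7047, 13.9666.
All moduli strictly greater than 1? Yes.
Verdict: Invertible.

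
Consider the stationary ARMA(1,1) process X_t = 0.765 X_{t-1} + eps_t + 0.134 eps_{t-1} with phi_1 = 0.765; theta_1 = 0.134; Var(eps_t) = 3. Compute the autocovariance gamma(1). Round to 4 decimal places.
\gamma(1) = 7.1689

Multiply the model equation by X_{t-k} and take expectations. With theta_0 = psi_0 = 1 and psi_j the MA(infinity) weights, this gives
  gamma(k) - sum_i phi_i gamma(k-i) = c_k,
  c_k = sigma^2 * sum_{j=k..q} theta_j psi_{j-k}   (c_k = 0 for k > q),
using gamma(-m) = gamma(m).
psi-weights needed (psi_j = theta_j + sum_i phi_i psi_{j-i}):
  psi_1 = theta_1 + phi_1 = 0.134 + (0.765) = 0.899
Right-hand sides:
  c_0 = sigma^2 (1 + theta_1 psi_1) = 3 * (1 + (0.134)(0.899)) = 3 * 1.120466 = 3.361398
  c_1 = sigma^2 theta_1 = 3 * (0.134) = 0.402
  c_2 = 0
Equations for k = 0 and k = 1 (AR order 1):
  gamma(0) = phi_1 gamma(1) + c_0
  gamma(1) = phi_1 gamma(0) + c_1
Substituting the second into the first: gamma(0) (1 - phi_1^2) = c_0 + phi_1 c_1, so
  gamma(0) = (c_0 + phi_1 c_1) / (1 - phi_1^2) = (3.361398 + (0.765)(0.402)) / (1 - (0.765)^2) = 3.668928 / 0.414775 = 8.845586.
  gamma(1) = phi_1 gamma(0) + c_1 = (0.765)(8.845586) + (0.402) = 7.168873.
Therefore gamma(1) = 7.1689 (to 4 decimal places).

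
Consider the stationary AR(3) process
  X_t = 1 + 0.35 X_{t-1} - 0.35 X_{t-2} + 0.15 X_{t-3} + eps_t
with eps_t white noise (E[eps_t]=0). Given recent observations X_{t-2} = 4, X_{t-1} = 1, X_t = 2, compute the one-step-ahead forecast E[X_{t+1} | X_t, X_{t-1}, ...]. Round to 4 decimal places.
E[X_{t+1} \mid \mathcal F_t] = 1.9500

For an AR(p) model X_t = c + sum_i phi_i X_{t-i} + eps_t, the
one-step-ahead conditional mean is
  E[X_{t+1} | X_t, ...] = c + sum_i phi_i X_{t+1-i}.
Substitute known values:
  E[X_{t+1} | ...] = 1 + (0.35) * (2) + (-0.35) * (1) + (0.15) * (4)
                   = 1.9500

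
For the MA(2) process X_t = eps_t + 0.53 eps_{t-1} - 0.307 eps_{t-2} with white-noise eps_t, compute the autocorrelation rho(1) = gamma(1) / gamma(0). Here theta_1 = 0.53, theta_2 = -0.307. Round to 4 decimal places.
\rho(1) = 0.2671

For an MA(q) process with theta_0 = 1, the autocovariance is
  gamma(k) = sigma^2 * sum_{i=0..q-k} theta_i * theta_{i+k},
and rho(k) = gamma(k) / gamma(0). Sigma^2 cancels.
  numerator   = (1)*(0.53) + (0.53)*(-0.307) = 0.36729.
  denominator = (1)^2 + (0.53)^2 + (-0.307)^2 = 1.375149.
  rho(1) = 0.36729 / 1.375149 = 0.2671.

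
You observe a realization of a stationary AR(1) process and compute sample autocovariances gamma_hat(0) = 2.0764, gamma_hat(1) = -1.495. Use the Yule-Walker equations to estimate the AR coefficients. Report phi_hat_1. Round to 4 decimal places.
\hat\phi_{1} = -0.7200

The Yule-Walker equations for an AR(p) process read, in matrix form,
  Gamma_p phi = r_p,   with   (Gamma_p)_{ij} = gamma(|i - j|),
                       (r_p)_i = gamma(i),   i,j = 1..p.
Substitute the sample gammas (Toeplitz matrix and right-hand side of size 1):
  Gamma_p = [[2.0764]]
  r_p     = [-1.495]
With p = 1 this is the single equation gamma(0) phi_1 = gamma(1):
  phi_hat_1 = gamma(1) / gamma(0) = -1.495 / 2.0764 = -0.7200.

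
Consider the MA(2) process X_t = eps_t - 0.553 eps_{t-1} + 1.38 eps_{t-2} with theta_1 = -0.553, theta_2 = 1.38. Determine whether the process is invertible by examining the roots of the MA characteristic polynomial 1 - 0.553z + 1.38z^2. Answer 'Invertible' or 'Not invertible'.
\text{Not invertible}

The MA(q) characteristic polynomial is P(z) = 1 - 0.553z + 1.38z^2.
Invertibility requires all roots to lie outside the unit circle, i.e. |z| > 1 for every root.
Set 1 + (-0.553) z + (1.38) z^2 = 0, i.e. a z^2 + b z + c = 0 with a = 1.38, b = -0.553, c = 1.
Discriminant D = b^2 - 4ac = (-0.553)^2 - 4*(1.38)*1 = 0.305809 - (5.52) = -5.214191.
D < 0, so the roots are the complex-conjugate pair z = (-b +/- i sqrt(-D)) / (2a) = 0.2004 +/- 0.8273i.
For a conjugate pair |z|^2 = z * conj(z) = (product of roots) = c/a = 1/(1.38) = 0.724638, so |z| = sqrt(0.724638) = 0.8513 for both roots.
Moduli of all roots: 0.8513, 0.8513.
All moduli strictly greater than 1? No.
Verdict: Not invertible.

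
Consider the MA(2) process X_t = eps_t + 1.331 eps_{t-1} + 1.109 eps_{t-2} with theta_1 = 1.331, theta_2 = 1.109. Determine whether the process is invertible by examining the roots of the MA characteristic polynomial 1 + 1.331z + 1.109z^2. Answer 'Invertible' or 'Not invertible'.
\text{Not invertible}

The MA(q) characteristic polynomial is P(z) = 1 + 1.331z + 1.109z^2.
Invertibility requires all roots to lie outside the unit circle, i.e. |z| > 1 for every root.
Set 1 + (1.331) z + (1.109) z^2 = 0, i.e. a z^2 + b z + c = 0 with a = 1.109, b = 1.331, c = 1.
Discriminant D = b^2 - 4ac = (1.331)^2 - 4*(1.109)*1 = 1.771561 - (4.436) = -2.664439.
D < 0, so the roots are the complex-conjugate pair z = (-b +/- i sqrt(-D)) / (2a) = -0.6001 +/- 0.7359i.
For a conjugate pair |z|^2 = z * conj(z) = (product of roots) = c/a = 1/(1.109) = 0.901713, so |z| = sqrt(0.901713) = 0.9496 for both roots.
Moduli of all roots: 0.9496, 0.9496.
All moduli strictly greater than 1? No.
Verdict: Not invertible.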